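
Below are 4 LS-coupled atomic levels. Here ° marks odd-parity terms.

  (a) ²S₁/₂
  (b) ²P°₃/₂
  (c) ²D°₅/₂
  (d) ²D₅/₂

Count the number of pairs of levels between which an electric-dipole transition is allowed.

3

(a)–(b): allowed.
(a)–(c): forbidden (ΔL, ΔJ).
(a)–(d): forbidden (parity, ΔL, ΔJ).
(b)–(c): forbidden (parity).
(b)–(d): allowed.
(c)–(d): allowed.
Allowed pairs: 3 of 6.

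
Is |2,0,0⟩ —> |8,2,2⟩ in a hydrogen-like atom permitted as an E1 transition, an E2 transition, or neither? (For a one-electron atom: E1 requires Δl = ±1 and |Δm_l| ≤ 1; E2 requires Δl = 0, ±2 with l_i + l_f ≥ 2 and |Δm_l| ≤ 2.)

E2

Δl = 2 − 0 = +2; l_i + l_f = 2.
Δm_l = +2.
E1 (Δl = ±1, |Δm_l| ≤ 1): not satisfied.
E2 (Δl = 0,±2, l_i+l_f ≥ 2, |Δm_l| ≤ 2): satisfied.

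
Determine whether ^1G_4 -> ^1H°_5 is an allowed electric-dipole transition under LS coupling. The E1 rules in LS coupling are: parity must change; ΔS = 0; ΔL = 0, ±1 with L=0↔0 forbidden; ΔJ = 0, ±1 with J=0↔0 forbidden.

allowed

ΔL = 0, ±1 (not L=0↔0): L: 4 → 5, ΔL = +1 — passes.
Parity must change: even → odd — passes.
ΔS = 0: S: 0 → 0 — passes.
ΔJ = 0, ±1 (not J=0↔0): J: 4 → 5, ΔJ = +1 — passes.
All four E1 rules are satisfied.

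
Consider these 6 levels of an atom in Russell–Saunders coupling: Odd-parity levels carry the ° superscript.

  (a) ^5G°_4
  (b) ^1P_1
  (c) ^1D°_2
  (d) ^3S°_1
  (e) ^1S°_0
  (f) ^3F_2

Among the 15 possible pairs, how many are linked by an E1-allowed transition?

(a)–(b): forbidden (ΔS, ΔL, ΔJ).
(a)–(c): forbidden (parity, ΔS, ΔL, ΔJ).
(a)–(d): forbidden (parity, ΔS, ΔL, ΔJ).
(a)–(e): forbidden (parity, ΔS, ΔL, ΔJ).
(a)–(f): forbidden (ΔS, ΔJ).
(b)–(c): allowed.
(b)–(d): forbidden (ΔS).
(b)–(e): allowed.
(b)–(f): forbidden (parity, ΔS, ΔL).
(c)–(d): forbidden (parity, ΔS, ΔL).
(c)–(e): forbidden (parity, ΔL, ΔJ).
(c)–(f): forbidden (ΔS).
(d)–(e): forbidden (parity, ΔS, ΔL).
(d)–(f): forbidden (ΔL).
(e)–(f): forbidden (ΔS, ΔL, ΔJ).
Allowed pairs: 2 of 15.

2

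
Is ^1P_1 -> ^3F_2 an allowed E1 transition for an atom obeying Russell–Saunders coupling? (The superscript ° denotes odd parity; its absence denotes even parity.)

ΔS = 0: S: 0 → 1 — fails.
ΔL = 0, ±1 (not L=0↔0): L: 1 → 3, ΔL = +2 — fails.
Parity must change: even → even — fails.
ΔJ = 0, ±1 (not J=0↔0): J: 1 → 2, ΔJ = +1 — passes.
Rule(s) violated: parity, ΔS, ΔL.

forbidden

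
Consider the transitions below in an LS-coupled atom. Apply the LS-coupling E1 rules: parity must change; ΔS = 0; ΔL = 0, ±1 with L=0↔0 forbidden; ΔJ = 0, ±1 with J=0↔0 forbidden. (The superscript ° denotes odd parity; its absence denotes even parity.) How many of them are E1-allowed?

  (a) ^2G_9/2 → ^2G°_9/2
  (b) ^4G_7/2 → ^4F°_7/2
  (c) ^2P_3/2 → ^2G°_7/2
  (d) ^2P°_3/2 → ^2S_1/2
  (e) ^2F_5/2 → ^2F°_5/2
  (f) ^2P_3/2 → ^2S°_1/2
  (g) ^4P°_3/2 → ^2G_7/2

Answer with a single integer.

(a) allowed
(b) allowed
(c) forbidden (ΔL, ΔJ fail)
(d) allowed
(e) allowed
(f) allowed
(g) forbidden (ΔS, ΔL, ΔJ fail)
Total allowed: 5 of 7.

5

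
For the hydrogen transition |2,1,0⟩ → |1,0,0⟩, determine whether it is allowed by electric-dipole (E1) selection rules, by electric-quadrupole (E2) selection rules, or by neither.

Δl = 0 − 1 = -1; l_i + l_f = 1.
Δm_l = +0.
E1 (Δl = ±1, |Δm_l| ≤ 1): satisfied.
E2 (Δl = 0,±2, l_i+l_f ≥ 2, |Δm_l| ≤ 2): not satisfied.

E1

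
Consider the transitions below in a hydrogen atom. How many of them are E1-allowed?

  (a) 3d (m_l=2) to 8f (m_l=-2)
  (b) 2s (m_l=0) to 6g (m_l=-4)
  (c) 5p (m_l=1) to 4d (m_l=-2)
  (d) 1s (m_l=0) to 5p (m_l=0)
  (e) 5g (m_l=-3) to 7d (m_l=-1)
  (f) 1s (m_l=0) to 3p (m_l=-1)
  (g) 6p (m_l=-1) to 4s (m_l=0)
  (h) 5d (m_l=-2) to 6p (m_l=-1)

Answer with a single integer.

(a) forbidden — Δm_l = -4 (E1 requires Δm_l = 0, ±1)
(b) forbidden — Δl = +4 (E1 requires Δl = ±1); Δm_l = -4 (E1 requires Δm_l = 0, ±1)
(c) forbidden — Δm_l = -3 (E1 requires Δm_l = 0, ±1)
(d) allowed
(e) forbidden — Δl = -2 (E1 requires Δl = ±1); Δm_l = +2 (E1 requires Δm_l = 0, ±1)
(f) allowed
(g) allowed
(h) allowed
Total allowed: 4 of 8.

4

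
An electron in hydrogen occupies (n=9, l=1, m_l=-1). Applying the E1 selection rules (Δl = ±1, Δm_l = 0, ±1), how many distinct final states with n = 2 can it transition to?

E1 requires Δl = ±1, so l_f ∈ {0, 2}; with 0 ≤ l_f ≤ n_f−1 = 1, the allowed l_f values are {0}.
For l_f = 0: m_f ∈ {m_i−1, m_i, m_i+1} ∩ [−0, 0] = {0} → 1 state.
Total: 1.

1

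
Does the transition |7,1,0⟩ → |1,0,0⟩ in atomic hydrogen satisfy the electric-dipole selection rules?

allowed

Initial l = 1, final l = 0, so Δl = -1. E1 requires Δl = ±1: satisfied.
m_l: 0 → 0 (Δm_l = +0). |Δm_l| ≤ 1 satisfied.
All E1 selection rules are satisfied.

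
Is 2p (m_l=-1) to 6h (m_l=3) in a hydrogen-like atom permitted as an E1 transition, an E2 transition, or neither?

neither

Δl = 5 − 1 = +4; l_i + l_f = 6.
Δm_l = +4.
E1 (Δl = ±1, |Δm_l| ≤ 1): not satisfied.
E2 (Δl = 0,±2, l_i+l_f ≥ 2, |Δm_l| ≤ 2): not satisfied.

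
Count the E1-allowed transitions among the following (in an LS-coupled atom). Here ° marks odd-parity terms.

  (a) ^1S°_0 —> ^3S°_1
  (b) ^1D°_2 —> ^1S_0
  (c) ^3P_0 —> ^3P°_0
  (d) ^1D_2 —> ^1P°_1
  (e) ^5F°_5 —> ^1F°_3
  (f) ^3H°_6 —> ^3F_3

1

(a) forbidden (parity, ΔS, ΔL fail)
(b) forbidden (ΔL, ΔJ fail)
(c) forbidden (ΔJ fails)
(d) allowed
(e) forbidden (parity, ΔS, ΔJ fail)
(f) forbidden (ΔL, ΔJ fail)
Total allowed: 1 of 6.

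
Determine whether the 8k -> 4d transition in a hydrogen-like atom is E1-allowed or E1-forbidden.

forbidden

Δl = 2 − 7 = -5; the E1 rule Δl = ±1 is fails.
The transition is electric-dipole forbidden.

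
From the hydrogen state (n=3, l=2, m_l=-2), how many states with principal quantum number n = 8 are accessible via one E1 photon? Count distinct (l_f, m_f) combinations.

4

E1 requires Δl = ±1, so l_f ∈ {1, 3}; with 0 ≤ l_f ≤ n_f−1 = 7, the allowed l_f values are {1, 3}.
For l_f = 1: m_f ∈ {m_i−1, m_i, m_i+1} ∩ [−1, 1] = {-1} → 1 state.
For l_f = 3: m_f ∈ {m_i−1, m_i, m_i+1} ∩ [−3, 3] = {-3, -2, -1} → 3 states.
Total: 4.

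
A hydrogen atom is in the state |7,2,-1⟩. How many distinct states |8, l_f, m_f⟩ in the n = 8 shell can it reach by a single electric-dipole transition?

5

E1 requires Δl = ±1, so l_f ∈ {1, 3}; with 0 ≤ l_f ≤ n_f−1 = 7, the allowed l_f values are {1, 3}.
For l_f = 1: m_f ∈ {m_i−1, m_i, m_i+1} ∩ [−1, 1] = {-1, 0} → 2 states.
For l_f = 3: m_f ∈ {m_i−1, m_i, m_i+1} ∩ [−3, 3] = {-2, -1, 0} → 3 states.
Total: 5.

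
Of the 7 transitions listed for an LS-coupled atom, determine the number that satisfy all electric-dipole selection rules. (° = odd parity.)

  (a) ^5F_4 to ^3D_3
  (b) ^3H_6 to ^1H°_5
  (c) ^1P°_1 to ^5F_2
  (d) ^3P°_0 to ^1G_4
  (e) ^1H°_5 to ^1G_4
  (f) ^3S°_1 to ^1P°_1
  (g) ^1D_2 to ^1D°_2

(a) forbidden (parity, ΔS fail)
(b) forbidden (ΔS fails)
(c) forbidden (ΔS, ΔL fail)
(d) forbidden (ΔS, ΔL, ΔJ fail)
(e) allowed
(f) forbidden (parity, ΔS fail)
(g) allowed
Total allowed: 2 of 7.

2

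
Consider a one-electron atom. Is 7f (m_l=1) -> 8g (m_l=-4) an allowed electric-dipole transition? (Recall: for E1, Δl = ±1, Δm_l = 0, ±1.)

forbidden

l: 3 → 4 (Δl = +1). Δl = ±1 ✓.
m_l: 1 → -4 (Δm_l = -5). |Δm_l| ≤ 1 ✗.
The transition is electric-dipole forbidden.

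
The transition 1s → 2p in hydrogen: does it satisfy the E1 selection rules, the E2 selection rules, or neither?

E1

Δl = 1 − 0 = +1; l_i + l_f = 1.
E1 (Δl = ±1): satisfied.
E2 (Δl = 0,±2, l_i+l_f ≥ 2): not satisfied.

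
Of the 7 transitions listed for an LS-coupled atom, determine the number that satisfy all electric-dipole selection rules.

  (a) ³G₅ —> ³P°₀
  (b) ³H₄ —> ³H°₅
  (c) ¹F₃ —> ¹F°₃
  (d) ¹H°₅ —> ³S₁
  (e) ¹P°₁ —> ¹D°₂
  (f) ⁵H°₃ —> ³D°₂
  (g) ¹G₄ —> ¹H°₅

(a) forbidden (ΔL, ΔJ fail)
(b) allowed
(c) allowed
(d) forbidden (ΔS, ΔL, ΔJ fail)
(e) forbidden (parity fails)
(f) forbidden (parity, ΔS, ΔL fail)
(g) allowed
Total allowed: 3 of 7.

3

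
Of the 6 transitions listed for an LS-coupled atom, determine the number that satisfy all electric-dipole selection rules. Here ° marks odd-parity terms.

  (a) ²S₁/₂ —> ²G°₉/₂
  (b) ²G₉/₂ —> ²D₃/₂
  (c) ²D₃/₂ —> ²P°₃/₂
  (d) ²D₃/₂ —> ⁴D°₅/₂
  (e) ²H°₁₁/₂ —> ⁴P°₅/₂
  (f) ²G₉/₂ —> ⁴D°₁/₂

(a) forbidden (ΔL, ΔJ fail)
(b) forbidden (parity, ΔL, ΔJ fail)
(c) allowed
(d) forbidden (ΔS fails)
(e) forbidden (parity, ΔS, ΔL, ΔJ fail)
(f) forbidden (ΔS, ΔL, ΔJ fail)
Total allowed: 1 of 6.

1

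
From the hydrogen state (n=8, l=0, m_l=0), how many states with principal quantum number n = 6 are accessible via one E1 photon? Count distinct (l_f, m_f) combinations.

3

E1 requires Δl = ±1, so l_f ∈ {-1, 1}; with 0 ≤ l_f ≤ n_f−1 = 5, the allowed l_f values are {1}.
For l_f = 1: m_f ∈ {m_i−1, m_i, m_i+1} ∩ [−1, 1] = {-1, 0, 1} → 3 states.
Total: 3.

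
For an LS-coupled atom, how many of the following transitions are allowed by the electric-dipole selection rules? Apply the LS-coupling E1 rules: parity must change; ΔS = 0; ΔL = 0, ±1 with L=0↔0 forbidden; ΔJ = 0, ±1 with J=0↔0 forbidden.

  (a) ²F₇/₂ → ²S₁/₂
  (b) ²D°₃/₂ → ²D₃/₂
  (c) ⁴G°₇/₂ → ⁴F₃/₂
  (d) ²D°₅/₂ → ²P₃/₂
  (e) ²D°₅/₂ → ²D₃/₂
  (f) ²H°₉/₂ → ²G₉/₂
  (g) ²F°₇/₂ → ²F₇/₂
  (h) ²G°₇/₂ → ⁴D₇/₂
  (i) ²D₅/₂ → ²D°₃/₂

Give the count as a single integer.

(a) forbidden (parity, ΔL, ΔJ fail)
(b) allowed
(c) forbidden (ΔJ fails)
(d) allowed
(e) allowed
(f) allowed
(g) allowed
(h) forbidden (ΔS, ΔL fail)
(i) allowed
Total allowed: 6 of 9.

6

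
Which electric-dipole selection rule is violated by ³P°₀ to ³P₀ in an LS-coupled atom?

Parity must change: odd → even — passes.
ΔS = 0: S: 1 → 1 — passes.
ΔL = 0, ±1 (not L=0↔0): L: 1 → 1, ΔL = +0 — passes.
ΔJ = 0, ±1 (not J=0↔0): J: 0 → 0, ΔJ = +0 — fails.

the J=0 ↔ J=0 exclusion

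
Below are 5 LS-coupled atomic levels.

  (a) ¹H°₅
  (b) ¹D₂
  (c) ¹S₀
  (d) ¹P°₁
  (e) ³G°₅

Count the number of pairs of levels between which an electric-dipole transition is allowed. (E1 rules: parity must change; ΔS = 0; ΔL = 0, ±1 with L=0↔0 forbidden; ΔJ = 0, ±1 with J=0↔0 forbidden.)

2

(a)–(b): forbidden (ΔL, ΔJ).
(a)–(c): forbidden (ΔL, ΔJ).
(a)–(d): forbidden (parity, ΔL, ΔJ).
(a)–(e): forbidden (parity, ΔS).
(b)–(c): forbidden (parity, ΔL, ΔJ).
(b)–(d): allowed.
(b)–(e): forbidden (ΔS, ΔL, ΔJ).
(c)–(d): allowed.
(c)–(e): forbidden (ΔS, ΔL, ΔJ).
(d)–(e): forbidden (parity, ΔS, ΔL, ΔJ).
Allowed pairs: 2 of 10.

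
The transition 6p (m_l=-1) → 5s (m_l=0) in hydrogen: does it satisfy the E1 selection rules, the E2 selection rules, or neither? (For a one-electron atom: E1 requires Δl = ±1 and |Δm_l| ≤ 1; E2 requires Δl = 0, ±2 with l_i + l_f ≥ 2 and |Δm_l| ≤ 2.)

E1

Δl = 0 − 1 = -1; l_i + l_f = 1.
Δm_l = +1.
E1 (Δl = ±1, |Δm_l| ≤ 1): satisfied.
E2 (Δl = 0,±2, l_i+l_f ≥ 2, |Δm_l| ≤ 2): not satisfied.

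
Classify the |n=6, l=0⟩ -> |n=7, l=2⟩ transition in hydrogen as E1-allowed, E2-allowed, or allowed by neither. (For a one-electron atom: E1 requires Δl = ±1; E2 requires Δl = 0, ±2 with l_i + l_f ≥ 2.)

Δl = 2 − 0 = +2; l_i + l_f = 2.
E1 (Δl = ±1): not satisfied.
E2 (Δl = 0,±2, l_i+l_f ≥ 2): satisfied.

E2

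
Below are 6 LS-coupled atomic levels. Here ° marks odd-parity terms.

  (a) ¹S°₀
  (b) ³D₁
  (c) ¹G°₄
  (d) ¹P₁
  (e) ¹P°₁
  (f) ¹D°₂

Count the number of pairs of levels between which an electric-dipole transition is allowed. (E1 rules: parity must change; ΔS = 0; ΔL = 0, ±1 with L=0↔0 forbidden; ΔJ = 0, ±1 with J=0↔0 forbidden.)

(a)–(b): forbidden (ΔS, ΔL).
(a)–(c): forbidden (parity, ΔL, ΔJ).
(a)–(d): allowed.
(a)–(e): forbidden (parity).
(a)–(f): forbidden (parity, ΔL, ΔJ).
(b)–(c): forbidden (ΔS, ΔL, ΔJ).
(b)–(d): forbidden (parity, ΔS).
(b)–(e): forbidden (ΔS).
(b)–(f): forbidden (ΔS).
(c)–(d): forbidden (ΔL, ΔJ).
(c)–(e): forbidden (parity, ΔL, ΔJ).
(c)–(f): forbidden (parity, ΔL, ΔJ).
(d)–(e): allowed.
(d)–(f): allowed.
(e)–(f): forbidden (parity).
Allowed pairs: 3 of 15.

3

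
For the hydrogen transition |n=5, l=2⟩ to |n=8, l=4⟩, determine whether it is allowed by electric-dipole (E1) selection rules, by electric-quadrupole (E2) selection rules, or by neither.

E2

Δl = 4 − 2 = +2; l_i + l_f = 6.
E1 (Δl = ±1): not satisfied.
E2 (Δl = 0,±2, l_i+l_f ≥ 2): satisfied.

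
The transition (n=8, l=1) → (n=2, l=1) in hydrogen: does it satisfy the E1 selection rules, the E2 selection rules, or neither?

E2

Δl = 1 − 1 = +0; l_i + l_f = 2.
E1 (Δl = ±1): not satisfied.
E2 (Δl = 0,±2, l_i+l_f ≥ 2): satisfied.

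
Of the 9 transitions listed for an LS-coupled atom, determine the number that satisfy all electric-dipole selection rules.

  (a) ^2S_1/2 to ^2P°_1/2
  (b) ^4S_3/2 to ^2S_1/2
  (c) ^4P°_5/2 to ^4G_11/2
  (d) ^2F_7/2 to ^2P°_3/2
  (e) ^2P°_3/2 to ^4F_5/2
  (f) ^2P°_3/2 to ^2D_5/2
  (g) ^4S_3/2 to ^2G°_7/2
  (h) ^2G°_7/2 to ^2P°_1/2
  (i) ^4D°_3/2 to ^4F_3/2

(a) allowed
(b) forbidden (parity, ΔS, ΔL fail)
(c) forbidden (ΔL, ΔJ fail)
(d) forbidden (ΔL, ΔJ fail)
(e) forbidden (ΔS, ΔL fail)
(f) allowed
(g) forbidden (ΔS, ΔL, ΔJ fail)
(h) forbidden (parity, ΔL, ΔJ fail)
(i) allowed
Total allowed: 3 of 9.

3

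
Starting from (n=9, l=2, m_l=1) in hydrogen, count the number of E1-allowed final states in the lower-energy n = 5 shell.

5

E1 requires Δl = ±1, so l_f ∈ {1, 3}; with 0 ≤ l_f ≤ n_f−1 = 4, the allowed l_f values are {1, 3}.
For l_f = 1: m_f ∈ {m_i−1, m_i, m_i+1} ∩ [−1, 1] = {0, 1} → 2 states.
For l_f = 3: m_f ∈ {m_i−1, m_i, m_i+1} ∩ [−3, 3] = {0, 1, 2} → 3 states.
Total: 5.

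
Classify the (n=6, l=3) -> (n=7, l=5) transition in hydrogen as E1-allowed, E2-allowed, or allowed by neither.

Δl = 5 − 3 = +2; l_i + l_f = 8.
E1 (Δl = ±1): not satisfied.
E2 (Δl = 0,±2, l_i+l_f ≥ 2): satisfied.

E2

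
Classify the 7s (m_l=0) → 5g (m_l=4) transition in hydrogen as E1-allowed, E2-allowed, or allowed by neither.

Δl = 4 − 0 = +4; l_i + l_f = 4.
Δm_l = +4.
E1 (Δl = ±1, |Δm_l| ≤ 1): not satisfied.
E2 (Δl = 0,±2, l_i+l_f ≥ 2, |Δm_l| ≤ 2): not satisfied.

neither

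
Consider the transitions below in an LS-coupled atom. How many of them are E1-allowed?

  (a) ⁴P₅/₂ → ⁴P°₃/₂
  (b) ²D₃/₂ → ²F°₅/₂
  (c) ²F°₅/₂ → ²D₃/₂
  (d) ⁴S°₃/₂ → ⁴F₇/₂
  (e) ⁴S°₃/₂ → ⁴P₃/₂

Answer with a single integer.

(a) allowed
(b) allowed
(c) allowed
(d) forbidden (ΔL, ΔJ fail)
(e) allowed
Total allowed: 4 of 5.

4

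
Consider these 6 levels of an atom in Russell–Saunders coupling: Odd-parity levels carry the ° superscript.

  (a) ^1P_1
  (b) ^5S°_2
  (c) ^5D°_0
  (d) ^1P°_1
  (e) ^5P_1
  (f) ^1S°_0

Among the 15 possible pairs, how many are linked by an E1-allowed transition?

4

(a)–(b): forbidden (ΔS).
(a)–(c): forbidden (ΔS).
(a)–(d): allowed.
(a)–(e): forbidden (parity, ΔS).
(a)–(f): allowed.
(b)–(c): forbidden (parity, ΔL, ΔJ).
(b)–(d): forbidden (parity, ΔS).
(b)–(e): allowed.
(b)–(f): forbidden (parity, ΔS, ΔL, ΔJ).
(c)–(d): forbidden (parity, ΔS).
(c)–(e): allowed.
(c)–(f): forbidden (parity, ΔS, ΔL, ΔJ).
(d)–(e): forbidden (ΔS).
(d)–(f): forbidden (parity).
(e)–(f): forbidden (ΔS).
Allowed pairs: 4 of 15.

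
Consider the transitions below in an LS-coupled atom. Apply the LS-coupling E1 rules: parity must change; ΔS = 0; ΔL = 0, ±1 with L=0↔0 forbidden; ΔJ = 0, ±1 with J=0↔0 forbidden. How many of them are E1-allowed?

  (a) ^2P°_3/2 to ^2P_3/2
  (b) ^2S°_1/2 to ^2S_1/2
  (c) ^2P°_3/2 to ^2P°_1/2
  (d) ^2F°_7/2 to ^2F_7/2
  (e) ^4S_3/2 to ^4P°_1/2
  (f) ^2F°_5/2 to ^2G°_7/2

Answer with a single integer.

(a) allowed
(b) forbidden (ΔL fails)
(c) forbidden (parity fails)
(d) allowed
(e) allowed
(f) forbidden (parity fails)
Total allowed: 3 of 6.

3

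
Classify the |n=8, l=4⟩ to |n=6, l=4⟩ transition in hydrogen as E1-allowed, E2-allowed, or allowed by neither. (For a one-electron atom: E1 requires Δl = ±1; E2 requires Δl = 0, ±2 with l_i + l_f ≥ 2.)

Δl = 4 − 4 = +0; l_i + l_f = 8.
E1 (Δl = ±1): not satisfied.
E2 (Δl = 0,±2, l_i+l_f ≥ 2): satisfied.

E2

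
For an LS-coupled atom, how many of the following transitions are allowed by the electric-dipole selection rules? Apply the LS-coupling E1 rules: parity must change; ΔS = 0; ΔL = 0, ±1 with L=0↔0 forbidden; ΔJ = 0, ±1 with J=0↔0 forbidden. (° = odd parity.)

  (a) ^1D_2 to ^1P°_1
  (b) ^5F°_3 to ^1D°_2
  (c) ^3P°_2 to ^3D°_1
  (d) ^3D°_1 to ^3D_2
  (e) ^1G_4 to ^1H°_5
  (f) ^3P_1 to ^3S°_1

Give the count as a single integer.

4

(a) allowed
(b) forbidden (parity, ΔS fail)
(c) forbidden (parity fails)
(d) allowed
(e) allowed
(f) allowed
Total allowed: 4 of 6.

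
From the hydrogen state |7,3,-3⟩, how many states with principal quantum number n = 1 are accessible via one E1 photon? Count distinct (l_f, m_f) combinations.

E1 requires l_f ∈ {2, 4}, but neither lies in [0, 0], so no final state is reachable.
Total: 0.

0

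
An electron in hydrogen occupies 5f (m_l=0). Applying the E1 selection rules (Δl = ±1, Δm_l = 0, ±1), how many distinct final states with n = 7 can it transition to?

6

E1 requires Δl = ±1, so l_f ∈ {2, 4}; with 0 ≤ l_f ≤ n_f−1 = 6, the allowed l_f values are {2, 4}.
For l_f = 2: m_f ∈ {m_i−1, m_i, m_i+1} ∩ [−2, 2] = {-1, 0, 1} → 3 states.
For l_f = 4: m_f ∈ {m_i−1, m_i, m_i+1} ∩ [−4, 4] = {-1, 0, 1} → 3 states.
Total: 6.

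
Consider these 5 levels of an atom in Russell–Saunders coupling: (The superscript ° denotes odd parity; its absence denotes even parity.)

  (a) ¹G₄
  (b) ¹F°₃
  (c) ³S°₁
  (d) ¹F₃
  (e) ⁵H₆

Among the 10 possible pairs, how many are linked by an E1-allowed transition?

2

(a)–(b): allowed.
(a)–(c): forbidden (ΔS, ΔL, ΔJ).
(a)–(d): forbidden (parity).
(a)–(e): forbidden (parity, ΔS, ΔJ).
(b)–(c): forbidden (parity, ΔS, ΔL, ΔJ).
(b)–(d): allowed.
(b)–(e): forbidden (ΔS, ΔL, ΔJ).
(c)–(d): forbidden (ΔS, ΔL, ΔJ).
(c)–(e): forbidden (ΔS, ΔL, ΔJ).
(d)–(e): forbidden (parity, ΔS, ΔL, ΔJ).
Allowed pairs: 2 of 10.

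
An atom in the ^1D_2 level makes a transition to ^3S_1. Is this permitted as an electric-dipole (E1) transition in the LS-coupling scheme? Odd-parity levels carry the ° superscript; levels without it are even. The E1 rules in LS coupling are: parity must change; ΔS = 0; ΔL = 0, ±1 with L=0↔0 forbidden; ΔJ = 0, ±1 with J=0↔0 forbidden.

forbidden

Parity must change: even → even — fails.
ΔS = 0: S: 0 → 1 — fails.
ΔL = 0, ±1 (not L=0↔0): L: 2 → 0, ΔL = -2 — fails.
ΔJ = 0, ±1 (not J=0↔0): J: 2 → 1, ΔJ = -1 — passes.
Rule(s) violated: parity, ΔS, ΔL.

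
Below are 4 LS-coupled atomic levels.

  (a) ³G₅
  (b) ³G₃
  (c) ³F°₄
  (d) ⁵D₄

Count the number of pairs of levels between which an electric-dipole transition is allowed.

2

(a)–(b): forbidden (parity, ΔJ).
(a)–(c): allowed.
(a)–(d): forbidden (parity, ΔS, ΔL).
(b)–(c): allowed.
(b)–(d): forbidden (parity, ΔS, ΔL).
(c)–(d): forbidden (ΔS).
Allowed pairs: 2 of 6.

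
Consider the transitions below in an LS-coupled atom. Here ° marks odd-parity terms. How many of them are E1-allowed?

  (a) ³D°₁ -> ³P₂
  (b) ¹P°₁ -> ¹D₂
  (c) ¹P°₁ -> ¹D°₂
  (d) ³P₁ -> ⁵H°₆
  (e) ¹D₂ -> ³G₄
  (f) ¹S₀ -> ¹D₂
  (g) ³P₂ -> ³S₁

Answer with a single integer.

2

(a) allowed
(b) allowed
(c) forbidden (parity fails)
(d) forbidden (ΔS, ΔL, ΔJ fail)
(e) forbidden (parity, ΔS, ΔL, ΔJ fail)
(f) forbidden (parity, ΔL, ΔJ fail)
(g) forbidden (parity fails)
Total allowed: 2 of 7.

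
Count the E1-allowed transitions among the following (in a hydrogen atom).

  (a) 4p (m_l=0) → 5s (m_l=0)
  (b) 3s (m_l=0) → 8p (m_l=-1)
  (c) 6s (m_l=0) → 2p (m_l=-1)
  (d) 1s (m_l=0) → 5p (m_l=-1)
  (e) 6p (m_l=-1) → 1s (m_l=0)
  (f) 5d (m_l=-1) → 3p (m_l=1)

(a) allowed
(b) allowed
(c) allowed
(d) allowed
(e) allowed
(f) forbidden — Δm_l = +2 (E1 requires Δm_l = 0, ±1)
Total allowed: 5 of 6.

5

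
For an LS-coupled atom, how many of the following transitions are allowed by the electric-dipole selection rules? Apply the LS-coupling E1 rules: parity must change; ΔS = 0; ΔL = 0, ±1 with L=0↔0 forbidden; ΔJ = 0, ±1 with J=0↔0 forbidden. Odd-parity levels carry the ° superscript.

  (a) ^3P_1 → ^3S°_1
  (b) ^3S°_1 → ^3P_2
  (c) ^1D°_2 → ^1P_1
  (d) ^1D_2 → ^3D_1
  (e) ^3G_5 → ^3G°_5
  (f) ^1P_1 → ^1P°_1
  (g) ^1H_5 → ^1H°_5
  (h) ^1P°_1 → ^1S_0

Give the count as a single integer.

(a) allowed
(b) allowed
(c) allowed
(d) forbidden (parity, ΔS fail)
(e) allowed
(f) allowed
(g) allowed
(h) allowed
Total allowed: 7 of 8.

7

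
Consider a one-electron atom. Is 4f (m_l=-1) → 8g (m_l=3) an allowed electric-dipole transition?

forbidden

Initial l = 3, final l = 4, so Δl = +1. E1 requires Δl = ±1: ok.
m_l: -1 → 3 (Δm_l = +4). |Δm_l| ≤ 1 fails.
The transition is electric-dipole forbidden.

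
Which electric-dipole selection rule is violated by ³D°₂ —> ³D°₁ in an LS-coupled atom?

ΔL = 0, ±1 (not L=0↔0): L: 2 → 2, ΔL = +0 — ok.
Parity must change: odd → odd — fails.
ΔJ = 0, ±1 (not J=0↔0): J: 2 → 1, ΔJ = -1 — ok.
ΔS = 0: S: 1 → 1 — ok.

parity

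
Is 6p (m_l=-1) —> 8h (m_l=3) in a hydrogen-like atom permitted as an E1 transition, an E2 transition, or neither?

neither

Δl = 5 − 1 = +4; l_i + l_f = 6.
Δm_l = +4.
E1 (Δl = ±1, |Δm_l| ≤ 1): not satisfied.
E2 (Δl = 0,±2, l_i+l_f ≥ 2, |Δm_l| ≤ 2): not satisfied.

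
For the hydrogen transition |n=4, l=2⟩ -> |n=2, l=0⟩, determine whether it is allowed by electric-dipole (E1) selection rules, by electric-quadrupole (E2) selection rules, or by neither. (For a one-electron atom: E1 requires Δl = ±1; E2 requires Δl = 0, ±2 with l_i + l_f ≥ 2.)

Δl = 0 − 2 = -2; l_i + l_f = 2.
E1 (Δl = ±1): not satisfied.
E2 (Δl = 0,±2, l_i+l_f ≥ 2): satisfied.

E2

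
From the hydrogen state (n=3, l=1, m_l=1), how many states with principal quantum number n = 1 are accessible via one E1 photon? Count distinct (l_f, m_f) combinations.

1

E1 requires Δl = ±1, so l_f ∈ {0, 2}; with 0 ≤ l_f ≤ n_f−1 = 0, the allowed l_f values are {0}.
For l_f = 0: m_f ∈ {m_i−1, m_i, m_i+1} ∩ [−0, 0] = {0} → 1 state.
Total: 1.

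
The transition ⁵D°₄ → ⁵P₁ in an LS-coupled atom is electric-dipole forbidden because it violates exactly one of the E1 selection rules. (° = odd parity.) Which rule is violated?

Initial level: S=2, L=2, J=4, parity odd. Final level: S=2, L=1, J=1, parity even.
ΔS = 0: S: 2 → 2 — ✓.
ΔL = 0, ±1 (not L=0↔0): L: 2 → 1, ΔL = -1 — ✓.
Parity must change: odd → even — ✓.
ΔJ = 0, ±1 (not J=0↔0): J: 4 → 1, ΔJ = -3 — ✗.

the ΔJ = 0, ±1 rule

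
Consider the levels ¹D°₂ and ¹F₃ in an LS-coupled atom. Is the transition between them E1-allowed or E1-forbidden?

Initial level: S=0, L=2, J=2, parity odd. Final level: S=0, L=3, J=3, parity even.
Parity must change: odd → even — passes.
ΔS = 0: S: 0 → 0 — passes.
ΔL = 0, ±1 (not L=0↔0): L: 2 → 3, ΔL = +1 — passes.
ΔJ = 0, ±1 (not J=0↔0): J: 2 → 3, ΔJ = +1 — passes.
All four E1 rules are satisfied.

allowed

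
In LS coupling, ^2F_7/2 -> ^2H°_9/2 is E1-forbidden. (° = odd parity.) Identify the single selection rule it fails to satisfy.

Reading off the term symbols: S 1/2→1/2, L 3→5, J 7/2→9/2, parity even→odd.
ΔL = 0, ±1 (not L=0↔0): L: 3 → 5, ΔL = +2 — ✗.
ΔS = 0: S: 1/2 → 1/2 — ✓.
Parity must change: even → odd — ✓.
ΔJ = 0, ±1 (not J=0↔0): J: 7/2 → 9/2, ΔJ = +1 — ✓.

the ΔL = 0, ±1 rule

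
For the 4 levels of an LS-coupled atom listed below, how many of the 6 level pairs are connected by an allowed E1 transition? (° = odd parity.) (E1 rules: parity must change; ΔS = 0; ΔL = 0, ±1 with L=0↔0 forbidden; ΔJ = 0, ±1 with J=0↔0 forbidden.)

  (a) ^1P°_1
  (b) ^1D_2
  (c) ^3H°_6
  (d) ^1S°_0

1

(a)–(b): allowed.
(a)–(c): forbidden (parity, ΔS, ΔL, ΔJ).
(a)–(d): forbidden (parity).
(b)–(c): forbidden (ΔS, ΔL, ΔJ).
(b)–(d): forbidden (ΔL, ΔJ).
(c)–(d): forbidden (parity, ΔS, ΔL, ΔJ).
Allowed pairs: 1 of 6.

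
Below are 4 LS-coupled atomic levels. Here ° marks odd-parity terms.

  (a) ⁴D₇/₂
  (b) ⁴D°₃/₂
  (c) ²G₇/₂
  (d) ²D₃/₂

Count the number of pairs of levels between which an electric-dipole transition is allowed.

0

(a)–(b): forbidden (ΔJ).
(a)–(c): forbidden (parity, ΔS, ΔL).
(a)–(d): forbidden (parity, ΔS, ΔJ).
(b)–(c): forbidden (ΔS, ΔL, ΔJ).
(b)–(d): forbidden (ΔS).
(c)–(d): forbidden (parity, ΔL, ΔJ).
Allowed pairs: 0 of 6.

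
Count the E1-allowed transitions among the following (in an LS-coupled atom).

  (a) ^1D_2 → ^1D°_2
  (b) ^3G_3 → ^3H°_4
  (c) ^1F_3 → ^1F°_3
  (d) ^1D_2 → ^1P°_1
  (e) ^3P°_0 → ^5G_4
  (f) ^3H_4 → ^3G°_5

(a) allowed
(b) allowed
(c) allowed
(d) allowed
(e) forbidden (ΔS, ΔL, ΔJ fail)
(f) allowed
Total allowed: 5 of 6.

5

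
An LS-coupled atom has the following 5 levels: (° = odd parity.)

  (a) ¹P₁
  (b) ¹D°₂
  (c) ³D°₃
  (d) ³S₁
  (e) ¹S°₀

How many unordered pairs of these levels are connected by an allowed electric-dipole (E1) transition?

(a)–(b): allowed.
(a)–(c): forbidden (ΔS, ΔJ).
(a)–(d): forbidden (parity, ΔS).
(a)–(e): allowed.
(b)–(c): forbidden (parity, ΔS).
(b)–(d): forbidden (ΔS, ΔL).
(b)–(e): forbidden (parity, ΔL, ΔJ).
(c)–(d): forbidden (ΔL, ΔJ).
(c)–(e): forbidden (parity, ΔS, ΔL, ΔJ).
(d)–(e): forbidden (ΔS, ΔL).
Allowed pairs: 2 of 10.

2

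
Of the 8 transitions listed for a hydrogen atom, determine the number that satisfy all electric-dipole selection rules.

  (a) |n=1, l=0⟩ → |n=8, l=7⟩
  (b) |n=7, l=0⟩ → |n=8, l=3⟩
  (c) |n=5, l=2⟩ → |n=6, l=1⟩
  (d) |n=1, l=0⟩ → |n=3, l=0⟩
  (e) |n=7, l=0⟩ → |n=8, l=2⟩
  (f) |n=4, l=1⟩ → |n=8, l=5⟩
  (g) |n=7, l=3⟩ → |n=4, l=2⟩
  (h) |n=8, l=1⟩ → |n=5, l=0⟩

3

(a) forbidden — Δl = +7 (E1 requires Δl = ±1)
(b) forbidden — Δl = +3 (E1 requires Δl = ±1)
(c) allowed
(d) forbidden — Δl = +0 (E1 requires Δl = ±1)
(e) forbidden — Δl = +2 (E1 requires Δl = ±1)
(f) forbidden — Δl = +4 (E1 requires Δl = ±1)
(g) allowed
(h) allowed
Total allowed: 3 of 8.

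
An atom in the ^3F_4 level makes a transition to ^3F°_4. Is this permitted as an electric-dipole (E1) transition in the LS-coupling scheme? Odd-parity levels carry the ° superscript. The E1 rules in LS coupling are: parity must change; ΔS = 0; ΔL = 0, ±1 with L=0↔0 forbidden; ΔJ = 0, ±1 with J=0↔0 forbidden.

allowed

Reading off the term symbols: S 1→1, L 3→3, J 4→4, parity even→odd.
Parity must change: even → odd — passes.
ΔS = 0: S: 1 → 1 — passes.
ΔL = 0, ±1 (not L=0↔0): L: 3 → 3, ΔL = +0 — passes.
ΔJ = 0, ±1 (not J=0↔0): J: 4 → 4, ΔJ = +0 — passes.
All four E1 rules are satisfied.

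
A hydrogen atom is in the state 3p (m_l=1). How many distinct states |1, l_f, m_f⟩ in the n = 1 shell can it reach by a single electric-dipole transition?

1

E1 requires Δl = ±1, so l_f ∈ {0, 2}; with 0 ≤ l_f ≤ n_f−1 = 0, the allowed l_f values are {0}.
For l_f = 0: m_f ∈ {m_i−1, m_i, m_i+1} ∩ [−0, 0] = {0} → 1 state.
Total: 1.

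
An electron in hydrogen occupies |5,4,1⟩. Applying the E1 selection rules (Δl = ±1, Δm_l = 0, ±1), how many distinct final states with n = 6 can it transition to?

6

E1 requires Δl = ±1, so l_f ∈ {3, 5}; with 0 ≤ l_f ≤ n_f−1 = 5, the allowed l_f values are {3, 5}.
For l_f = 3: m_f ∈ {m_i−1, m_i, m_i+1} ∩ [−3, 3] = {0, 1, 2} → 3 states.
For l_f = 5: m_f ∈ {m_i−1, m_i, m_i+1} ∩ [−5, 5] = {0, 1, 2} → 3 states.
Total: 6.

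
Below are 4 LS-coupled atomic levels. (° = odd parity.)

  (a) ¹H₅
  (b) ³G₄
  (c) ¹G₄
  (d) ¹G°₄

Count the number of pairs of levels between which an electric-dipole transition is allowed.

(a)–(b): forbidden (parity, ΔS).
(a)–(c): forbidden (parity).
(a)–(d): allowed.
(b)–(c): forbidden (parity, ΔS).
(b)–(d): forbidden (ΔS).
(c)–(d): allowed.
Allowed pairs: 2 of 6.

2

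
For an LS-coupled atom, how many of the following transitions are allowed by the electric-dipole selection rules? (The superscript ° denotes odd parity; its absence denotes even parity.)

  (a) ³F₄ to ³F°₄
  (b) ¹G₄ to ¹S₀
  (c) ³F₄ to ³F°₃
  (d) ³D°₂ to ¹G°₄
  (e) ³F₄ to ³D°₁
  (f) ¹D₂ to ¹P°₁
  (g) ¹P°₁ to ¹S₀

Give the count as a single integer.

(a) allowed
(b) forbidden (parity, ΔL, ΔJ fail)
(c) allowed
(d) forbidden (parity, ΔS, ΔL, ΔJ fail)
(e) forbidden (ΔJ fails)
(f) allowed
(g) allowed
Total allowed: 4 of 7.

4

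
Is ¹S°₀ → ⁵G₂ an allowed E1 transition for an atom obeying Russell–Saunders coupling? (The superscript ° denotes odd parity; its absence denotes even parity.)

forbidden

Parity must change: odd → even — passes.
ΔS = 0: S: 0 → 2 — fails.
ΔL = 0, ±1 (not L=0↔0): L: 0 → 4, ΔL = +4 — fails.
ΔJ = 0, ±1 (not J=0↔0): J: 0 → 2, ΔJ = +2 — fails.
Rule(s) violated: ΔS, ΔL, ΔJ.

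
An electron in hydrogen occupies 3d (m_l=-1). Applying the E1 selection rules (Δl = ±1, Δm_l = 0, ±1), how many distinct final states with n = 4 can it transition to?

E1 requires Δl = ±1, so l_f ∈ {1, 3}; with 0 ≤ l_f ≤ n_f−1 = 3, the allowed l_f values are {1, 3}.
For l_f = 1: m_f ∈ {m_i−1, m_i, m_i+1} ∩ [−1, 1] = {-1, 0} → 2 states.
For l_f = 3: m_f ∈ {m_i−1, m_i, m_i+1} ∩ [−3, 3] = {-2, -1, 0} → 3 states.
Total: 5.

5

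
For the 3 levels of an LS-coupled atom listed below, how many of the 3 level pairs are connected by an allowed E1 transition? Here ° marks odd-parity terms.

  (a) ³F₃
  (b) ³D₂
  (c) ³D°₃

2

(a)–(b): forbidden (parity).
(a)–(c): allowed.
(b)–(c): allowed.
Allowed pairs: 2 of 3.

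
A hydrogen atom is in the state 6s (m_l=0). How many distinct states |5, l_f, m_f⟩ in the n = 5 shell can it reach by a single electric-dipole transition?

E1 requires Δl = ±1, so l_f ∈ {-1, 1}; with 0 ≤ l_f ≤ n_f−1 = 4, the allowed l_f values are {1}.
For l_f = 1: m_f ∈ {m_i−1, m_i, m_i+1} ∩ [−1, 1] = {-1, 0, 1} → 3 states.
Total: 3.

3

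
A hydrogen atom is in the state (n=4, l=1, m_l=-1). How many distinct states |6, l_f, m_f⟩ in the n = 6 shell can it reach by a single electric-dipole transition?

4

E1 requires Δl = ±1, so l_f ∈ {0, 2}; with 0 ≤ l_f ≤ n_f−1 = 5, the allowed l_f values are {0, 2}.
For l_f = 0: m_f ∈ {m_i−1, m_i, m_i+1} ∩ [−0, 0] = {0} → 1 state.
For l_f = 2: m_f ∈ {m_i−1, m_i, m_i+1} ∩ [−2, 2] = {-2, -1, 0} → 3 states.
Total: 4.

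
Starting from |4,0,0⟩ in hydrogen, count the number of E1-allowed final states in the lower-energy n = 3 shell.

3

E1 requires Δl = ±1, so l_f ∈ {-1, 1}; with 0 ≤ l_f ≤ n_f−1 = 2, the allowed l_f values are {1}.
For l_f = 1: m_f ∈ {m_i−1, m_i, m_i+1} ∩ [−1, 1] = {-1, 0, 1} → 3 states.
Total: 3.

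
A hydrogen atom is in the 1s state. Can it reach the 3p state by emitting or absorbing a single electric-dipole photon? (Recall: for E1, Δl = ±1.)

l: 0 → 1 (Δl = +1). Δl = ±1 passes.
All E1 selection rules are satisfied.

allowed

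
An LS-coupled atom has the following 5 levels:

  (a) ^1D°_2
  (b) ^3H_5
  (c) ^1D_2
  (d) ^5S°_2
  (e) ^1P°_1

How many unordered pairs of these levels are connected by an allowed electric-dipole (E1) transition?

2

(a)–(b): forbidden (ΔS, ΔL, ΔJ).
(a)–(c): allowed.
(a)–(d): forbidden (parity, ΔS, ΔL).
(a)–(e): forbidden (parity).
(b)–(c): forbidden (parity, ΔS, ΔL, ΔJ).
(b)–(d): forbidden (ΔS, ΔL, ΔJ).
(b)–(e): forbidden (ΔS, ΔL, ΔJ).
(c)–(d): forbidden (ΔS, ΔL).
(c)–(e): allowed.
(d)–(e): forbidden (parity, ΔS).
Allowed pairs: 2 of 10.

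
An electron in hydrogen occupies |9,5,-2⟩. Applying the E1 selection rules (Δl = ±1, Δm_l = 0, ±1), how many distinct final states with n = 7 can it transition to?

6

E1 requires Δl = ±1, so l_f ∈ {4, 6}; with 0 ≤ l_f ≤ n_f−1 = 6, the allowed l_f values are {4, 6}.
For l_f = 4: m_f ∈ {m_i−1, m_i, m_i+1} ∩ [−4, 4] = {-3, -2, -1} → 3 states.
For l_f = 6: m_f ∈ {m_i−1, m_i, m_i+1} ∩ [−6, 6] = {-3, -2, -1} → 3 states.
Total: 6.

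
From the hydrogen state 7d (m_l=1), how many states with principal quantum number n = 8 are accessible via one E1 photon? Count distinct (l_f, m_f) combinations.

E1 requires Δl = ±1, so l_f ∈ {1, 3}; with 0 ≤ l_f ≤ n_f−1 = 7, the allowed l_f values are {1, 3}.
For l_f = 1: m_f ∈ {m_i−1, m_i, m_i+1} ∩ [−1, 1] = {0, 1} → 2 states.
For l_f = 3: m_f ∈ {m_i−1, m_i, m_i+1} ∩ [−3, 3] = {0, 1, 2} → 3 states.
Total: 5.

5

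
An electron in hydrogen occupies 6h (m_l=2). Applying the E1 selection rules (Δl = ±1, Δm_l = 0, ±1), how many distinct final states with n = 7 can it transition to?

6

E1 requires Δl = ±1, so l_f ∈ {4, 6}; with 0 ≤ l_f ≤ n_f−1 = 6, the allowed l_f values are {4, 6}.
For l_f = 4: m_f ∈ {m_i−1, m_i, m_i+1} ∩ [−4, 4] = {1, 2, 3} → 3 states.
For l_f = 6: m_f ∈ {m_i−1, m_i, m_i+1} ∩ [−6, 6] = {1, 2, 3} → 3 states.
Total: 6.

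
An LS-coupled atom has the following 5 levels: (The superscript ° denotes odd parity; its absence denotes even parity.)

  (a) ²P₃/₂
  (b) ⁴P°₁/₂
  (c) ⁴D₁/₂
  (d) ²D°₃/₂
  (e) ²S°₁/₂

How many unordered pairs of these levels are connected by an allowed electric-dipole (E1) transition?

(a)–(b): forbidden (ΔS).
(a)–(c): forbidden (parity, ΔS).
(a)–(d): allowed.
(a)–(e): allowed.
(b)–(c): allowed.
(b)–(d): forbidden (parity, ΔS).
(b)–(e): forbidden (parity, ΔS).
(c)–(d): forbidden (ΔS).
(c)–(e): forbidden (ΔS, ΔL).
(d)–(e): forbidden (parity, ΔL).
Allowed pairs: 3 of 10.

3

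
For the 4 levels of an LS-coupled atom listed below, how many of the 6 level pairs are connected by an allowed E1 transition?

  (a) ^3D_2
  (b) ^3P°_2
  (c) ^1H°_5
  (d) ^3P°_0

1

(a)–(b): allowed.
(a)–(c): forbidden (ΔS, ΔL, ΔJ).
(a)–(d): forbidden (ΔJ).
(b)–(c): forbidden (parity, ΔS, ΔL, ΔJ).
(b)–(d): forbidden (parity, ΔJ).
(c)–(d): forbidden (parity, ΔS, ΔL, ΔJ).
Allowed pairs: 1 of 6.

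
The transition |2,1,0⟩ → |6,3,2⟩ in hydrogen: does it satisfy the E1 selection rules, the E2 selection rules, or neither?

Δl = 3 − 1 = +2; l_i + l_f = 4.
Δm_l = +2.
E1 (Δl = ±1, |Δm_l| ≤ 1): not satisfied.
E2 (Δl = 0,±2, l_i+l_f ≥ 2, |Δm_l| ≤ 2): satisfied.

E2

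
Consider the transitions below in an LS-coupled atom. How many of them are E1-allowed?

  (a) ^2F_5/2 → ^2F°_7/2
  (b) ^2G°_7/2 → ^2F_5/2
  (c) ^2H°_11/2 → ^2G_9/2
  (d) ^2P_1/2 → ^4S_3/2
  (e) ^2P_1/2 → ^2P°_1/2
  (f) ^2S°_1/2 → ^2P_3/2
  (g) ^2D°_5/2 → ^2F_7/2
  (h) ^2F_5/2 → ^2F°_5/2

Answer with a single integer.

7

(a) allowed
(b) allowed
(c) allowed
(d) forbidden (parity, ΔS fail)
(e) allowed
(f) allowed
(g) allowed
(h) allowed
Total allowed: 7 of 8.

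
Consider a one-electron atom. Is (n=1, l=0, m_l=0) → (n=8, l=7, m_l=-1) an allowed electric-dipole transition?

forbidden

Initial l = 0, final l = 7, so Δl = +7. E1 requires Δl = ±1: fails.
m_l: 0 → -1 (Δm_l = -1). |Δm_l| ≤ 1 passes.
The transition is electric-dipole forbidden.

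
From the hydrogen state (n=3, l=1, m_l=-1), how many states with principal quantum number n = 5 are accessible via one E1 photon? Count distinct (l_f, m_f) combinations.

E1 requires Δl = ±1, so l_f ∈ {0, 2}; with 0 ≤ l_f ≤ n_f−1 = 4, the allowed l_f values are {0, 2}.
For l_f = 0: m_f ∈ {m_i−1, m_i, m_i+1} ∩ [−0, 0] = {0} → 1 state.
For l_f = 2: m_f ∈ {m_i−1, m_i, m_i+1} ∩ [−2, 2] = {-2, -1, 0} → 3 states.
Total: 4.

4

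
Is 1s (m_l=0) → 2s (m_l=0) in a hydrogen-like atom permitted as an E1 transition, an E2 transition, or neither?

Δl = 0 − 0 = +0; l_i + l_f = 0.
Δm_l = +0.
E1 (Δl = ±1, |Δm_l| ≤ 1): not satisfied.
E2 (Δl = 0,±2, l_i+l_f ≥ 2, |Δm_l| ≤ 2): not satisfied.

neither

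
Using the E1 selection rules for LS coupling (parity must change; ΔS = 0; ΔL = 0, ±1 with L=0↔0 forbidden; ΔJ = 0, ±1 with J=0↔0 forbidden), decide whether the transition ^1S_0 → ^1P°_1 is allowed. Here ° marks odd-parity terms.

allowed

Parity must change: even → odd — satisfied.
ΔS = 0: S: 0 → 0 — satisfied.
ΔL = 0, ±1 (not L=0↔0): L: 0 → 1, ΔL = +1 — satisfied.
ΔJ = 0, ±1 (not J=0↔0): J: 0 → 1, ΔJ = +1 — satisfied.
All four E1 rules are satisfied.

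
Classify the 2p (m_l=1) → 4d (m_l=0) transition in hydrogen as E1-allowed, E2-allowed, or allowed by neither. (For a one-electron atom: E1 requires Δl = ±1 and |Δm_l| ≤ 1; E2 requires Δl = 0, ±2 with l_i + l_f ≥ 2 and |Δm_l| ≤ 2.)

Δl = 2 − 1 = +1; l_i + l_f = 3.
Δm_l = -1.
E1 (Δl = ±1, |Δm_l| ≤ 1): satisfied.
E2 (Δl = 0,±2, l_i+l_f ≥ 2, |Δm_l| ≤ 2): not satisfied.

E1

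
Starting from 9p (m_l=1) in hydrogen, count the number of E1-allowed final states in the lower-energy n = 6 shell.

E1 requires Δl = ±1, so l_f ∈ {0, 2}; with 0 ≤ l_f ≤ n_f−1 = 5, the allowed l_f values are {0, 2}.
For l_f = 0: m_f ∈ {m_i−1, m_i, m_i+1} ∩ [−0, 0] = {0} → 1 state.
For l_f = 2: m_f ∈ {m_i−1, m_i, m_i+1} ∩ [−2, 2] = {0, 1, 2} → 3 states.
Total: 4.

4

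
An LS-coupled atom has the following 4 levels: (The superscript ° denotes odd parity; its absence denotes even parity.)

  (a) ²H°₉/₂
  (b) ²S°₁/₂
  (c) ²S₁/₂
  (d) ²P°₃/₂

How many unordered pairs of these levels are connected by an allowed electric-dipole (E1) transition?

(a)–(b): forbidden (parity, ΔL, ΔJ).
(a)–(c): forbidden (ΔL, ΔJ).
(a)–(d): forbidden (parity, ΔL, ΔJ).
(b)–(c): forbidden (ΔL).
(b)–(d): forbidden (parity).
(c)–(d): allowed.
Allowed pairs: 1 of 6.

1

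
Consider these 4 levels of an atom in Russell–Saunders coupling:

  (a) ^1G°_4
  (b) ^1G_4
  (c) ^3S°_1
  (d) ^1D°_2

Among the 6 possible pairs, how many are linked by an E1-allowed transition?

1

(a)–(b): allowed.
(a)–(c): forbidden (parity, ΔS, ΔL, ΔJ).
(a)–(d): forbidden (parity, ΔL, ΔJ).
(b)–(c): forbidden (ΔS, ΔL, ΔJ).
(b)–(d): forbidden (ΔL, ΔJ).
(c)–(d): forbidden (parity, ΔS, ΔL).
Allowed pairs: 1 of 6.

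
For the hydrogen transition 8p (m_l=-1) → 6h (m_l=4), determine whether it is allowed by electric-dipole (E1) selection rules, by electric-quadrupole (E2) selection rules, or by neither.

Δl = 5 − 1 = +4; l_i + l_f = 6.
Δm_l = +5.
E1 (Δl = ±1, |Δm_l| ≤ 1): not satisfied.
E2 (Δl = 0,±2, l_i+l_f ≥ 2, |Δm_l| ≤ 2): not satisfied.

neither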